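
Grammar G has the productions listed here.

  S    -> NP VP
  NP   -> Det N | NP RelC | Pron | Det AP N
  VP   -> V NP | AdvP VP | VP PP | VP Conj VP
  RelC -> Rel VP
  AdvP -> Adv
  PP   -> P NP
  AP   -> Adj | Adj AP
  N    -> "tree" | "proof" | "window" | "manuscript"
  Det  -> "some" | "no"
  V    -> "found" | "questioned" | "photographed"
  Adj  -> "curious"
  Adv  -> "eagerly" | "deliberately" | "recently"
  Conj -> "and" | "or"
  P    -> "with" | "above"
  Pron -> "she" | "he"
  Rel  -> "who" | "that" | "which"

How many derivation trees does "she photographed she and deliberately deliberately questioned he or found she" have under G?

4

Two of the 4 distinct bracketings:
[S [NP [Pron she]] [VP [VP [V photographed] [NP [Pron she]]] [Conj and] [VP [AdvP [Adv deliberately]] [VP [AdvP [Adv deliberately]] [VP [VP [V questioned] [NP [Pron he]]] [Conj or] [VP [V found] [NP [Pron she]]]]]]]]
[S [NP [Pron she]] [VP [VP [V photographed] [NP [Pron she]]] [Conj and] [VP [AdvP [Adv deliberately]] [VP [VP [AdvP [Adv deliberately]] [VP [V questioned] [NP [Pron he]]]] [Conj or] [VP [V found] [NP [Pron she]]]]]]]
The trees differ in how a recursive rule is bracketed over the same span.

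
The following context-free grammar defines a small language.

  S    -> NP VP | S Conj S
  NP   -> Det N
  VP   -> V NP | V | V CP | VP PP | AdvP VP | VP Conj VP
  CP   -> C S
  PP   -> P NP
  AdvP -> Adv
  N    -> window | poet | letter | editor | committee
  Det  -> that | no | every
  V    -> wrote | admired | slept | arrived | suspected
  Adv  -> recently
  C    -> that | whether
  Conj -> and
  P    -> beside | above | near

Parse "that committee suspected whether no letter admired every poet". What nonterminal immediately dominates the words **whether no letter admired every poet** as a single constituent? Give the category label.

CP

S
  NP
    Det: that
    N: committee
  VP
    V: suspected
    CP
      C: whether
      S
        NP
          Det: no
          N: letter
        VP
          V: admired
          NP
            Det: every
            N: poet
The span 'whether no letter admired every poet' is the CP node built by CP → C S.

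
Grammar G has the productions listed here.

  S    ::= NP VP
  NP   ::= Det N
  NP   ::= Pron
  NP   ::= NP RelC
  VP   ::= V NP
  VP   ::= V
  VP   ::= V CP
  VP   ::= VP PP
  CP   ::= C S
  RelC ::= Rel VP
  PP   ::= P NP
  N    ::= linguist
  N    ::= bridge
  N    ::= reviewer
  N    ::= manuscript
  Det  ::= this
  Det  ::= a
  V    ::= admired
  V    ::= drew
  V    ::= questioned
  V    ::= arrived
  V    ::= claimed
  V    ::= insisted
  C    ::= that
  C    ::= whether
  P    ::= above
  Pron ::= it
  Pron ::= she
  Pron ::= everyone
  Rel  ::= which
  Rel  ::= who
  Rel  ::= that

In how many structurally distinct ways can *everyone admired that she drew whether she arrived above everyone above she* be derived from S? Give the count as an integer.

6

Two of the 6 distinct bracketings:
[S [NP [Pron everyone]] [VP [V admired] [CP [C that] [S [NP [Pron she]] [VP [V drew] [CP [C whether] [S [NP [Pron she]] [VP [VP [VP [V arrived]] [PP [P above] [NP [Pron everyone]]]] [PP [P above] [NP [Pron she]]]]]]]]]]]
[S [NP [Pron everyone]] [VP [V admired] [CP [C that] [S [NP [Pron she]] [VP [VP [V drew] [CP [C whether] [S [NP [Pron she]] [VP [VP [V arrived]] [PP [P above] [NP [Pron everyone]]]]]]] [PP [P above] [NP [Pron she]]]]]]]]
The trees differ in how a recursive rule is bracketed over the same span.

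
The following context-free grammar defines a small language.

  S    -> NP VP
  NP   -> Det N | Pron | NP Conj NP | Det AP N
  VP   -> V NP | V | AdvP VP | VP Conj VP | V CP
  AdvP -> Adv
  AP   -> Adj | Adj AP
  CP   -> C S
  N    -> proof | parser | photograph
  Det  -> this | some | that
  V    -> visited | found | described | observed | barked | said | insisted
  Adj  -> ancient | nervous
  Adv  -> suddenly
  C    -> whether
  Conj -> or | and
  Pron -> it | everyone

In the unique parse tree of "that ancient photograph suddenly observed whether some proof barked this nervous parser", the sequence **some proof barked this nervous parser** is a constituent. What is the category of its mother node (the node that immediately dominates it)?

CP

[S [NP [Det that] [AP [Adj ancient]] [N photograph]] [VP [AdvP [Adv suddenly]] [VP [V observed] [CP [C whether] [S [NP [Det some] [N proof]] [VP [V barked] [NP [Det this] [AP [Adj nervous]] [N parser]]]]]]]]
The span 'some proof barked this nervous parser' is the S node built by S → NP VP.
Its mother is the CP built by CP → C S.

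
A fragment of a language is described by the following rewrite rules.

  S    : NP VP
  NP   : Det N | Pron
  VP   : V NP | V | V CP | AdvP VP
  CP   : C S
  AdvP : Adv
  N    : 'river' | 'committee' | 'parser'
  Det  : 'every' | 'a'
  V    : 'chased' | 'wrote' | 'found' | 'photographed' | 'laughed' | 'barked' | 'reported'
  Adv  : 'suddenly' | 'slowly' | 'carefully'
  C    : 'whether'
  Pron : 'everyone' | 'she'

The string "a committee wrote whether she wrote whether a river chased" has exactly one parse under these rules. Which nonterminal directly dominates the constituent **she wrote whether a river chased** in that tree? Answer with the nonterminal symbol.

CP

S
  NP
    Det: a
    N: committee
  VP
    V: wrote
    CP
      C: whether
      S
        NP
          Pron: she
        VP
          V: wrote
          CP
            C: whether
            S
              NP
                Det: a
                N: river
              VP
                V: chased
The span 'she wrote whether a river chased' is the S node built by S → NP VP.
Its mother is the CP built by CP → C S.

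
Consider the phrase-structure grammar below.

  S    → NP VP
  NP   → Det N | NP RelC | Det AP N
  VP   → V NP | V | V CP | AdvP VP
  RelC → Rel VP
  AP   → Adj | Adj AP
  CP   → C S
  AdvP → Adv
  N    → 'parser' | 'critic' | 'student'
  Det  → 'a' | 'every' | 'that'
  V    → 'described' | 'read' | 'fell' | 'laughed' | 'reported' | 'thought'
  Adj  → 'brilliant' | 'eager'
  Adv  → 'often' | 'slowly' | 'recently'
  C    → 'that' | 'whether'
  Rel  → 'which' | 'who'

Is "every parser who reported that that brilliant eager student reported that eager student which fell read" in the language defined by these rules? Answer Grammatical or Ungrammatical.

[S [NP [NP [Det every] [N parser]] [RelC [Rel who] [VP [V reported] [CP [C that] [S [NP [Det that] [AP [Adj brilliant] [AP [Adj eager]]] [N student]] [VP [V reported] [NP [NP [Det that] [AP [Adj eager]] [N student]] [RelC [Rel which] [VP [V fell]]]]]]]]]] [VP [V read]]]
Each bracket corresponds to one application of a listed rule, so the string is derivable from S.

Grammatical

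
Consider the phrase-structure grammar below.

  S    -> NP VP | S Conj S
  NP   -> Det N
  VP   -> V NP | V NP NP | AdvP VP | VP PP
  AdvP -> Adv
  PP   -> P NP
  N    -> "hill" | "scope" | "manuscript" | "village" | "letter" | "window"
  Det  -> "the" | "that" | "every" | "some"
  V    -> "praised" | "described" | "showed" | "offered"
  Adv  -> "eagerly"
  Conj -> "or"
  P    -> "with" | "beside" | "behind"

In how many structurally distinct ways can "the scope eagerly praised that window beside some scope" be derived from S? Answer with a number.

2

The two bracketings:
[S [NP [Det the] [N scope]] [VP [AdvP [Adv eagerly]] [VP [VP [V praised] [NP [Det that] [N window]]] [PP [P beside] [NP [Det some] [N scope]]]]]]
[S [NP [Det the] [N scope]] [VP [VP [AdvP [Adv eagerly]] [VP [V praised] [NP [Det that] [N window]]]] [PP [P beside] [NP [Det some] [N scope]]]]]
The trees differ in how a recursive rule is bracketed over the same span.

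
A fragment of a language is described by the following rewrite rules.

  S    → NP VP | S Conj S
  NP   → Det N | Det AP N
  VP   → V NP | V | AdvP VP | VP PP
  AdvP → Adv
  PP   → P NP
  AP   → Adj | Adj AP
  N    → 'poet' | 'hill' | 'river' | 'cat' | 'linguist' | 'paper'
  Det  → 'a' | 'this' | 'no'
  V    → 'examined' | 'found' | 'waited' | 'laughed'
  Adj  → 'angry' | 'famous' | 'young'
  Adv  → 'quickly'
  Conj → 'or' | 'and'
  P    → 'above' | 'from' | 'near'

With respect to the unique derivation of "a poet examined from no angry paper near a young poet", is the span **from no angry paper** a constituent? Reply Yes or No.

Yes

[S [NP [Det a] [N poet]] [VP [VP [VP [V examined]] [PP [P from] [NP [Det no] [AP [Adj angry]] [N paper]]]] [PP [P near] [NP [Det a] [AP [Adj young]] [N poet]]]]]
The words 'from no angry paper' are exhaustively dominated by a single PP node (built by PP → P NP), so they form a constituent.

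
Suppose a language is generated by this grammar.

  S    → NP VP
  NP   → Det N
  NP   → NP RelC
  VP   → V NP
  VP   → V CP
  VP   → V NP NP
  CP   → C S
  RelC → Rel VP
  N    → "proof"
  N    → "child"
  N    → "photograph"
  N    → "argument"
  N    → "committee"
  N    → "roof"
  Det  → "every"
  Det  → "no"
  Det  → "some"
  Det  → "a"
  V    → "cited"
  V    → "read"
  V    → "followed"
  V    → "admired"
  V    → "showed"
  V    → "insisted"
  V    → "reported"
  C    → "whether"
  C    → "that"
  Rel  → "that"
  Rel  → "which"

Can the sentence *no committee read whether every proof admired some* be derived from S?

Ungrammatical

For S → NP VP, the only prefix that parses as NP is 'no committee', but the remainder 'read whether every proof admired some' is not a VP under these rules.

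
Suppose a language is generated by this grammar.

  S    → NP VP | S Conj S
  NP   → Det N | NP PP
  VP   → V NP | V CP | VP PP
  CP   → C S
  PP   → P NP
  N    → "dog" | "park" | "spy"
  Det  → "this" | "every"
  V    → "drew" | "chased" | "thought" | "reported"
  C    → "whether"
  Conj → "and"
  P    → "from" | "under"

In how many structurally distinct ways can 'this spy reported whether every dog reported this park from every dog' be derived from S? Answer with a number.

Two of the 3 distinct bracketings:
[S [NP [Det this] [N spy]] [VP [V reported] [CP [C whether] [S [NP [Det every] [N dog]] [VP [V reported] [NP [NP [Det this] [N park]] [PP [P from] [NP [Det every] [N dog]]]]]]]]]
[S [NP [Det this] [N spy]] [VP [V reported] [CP [C whether] [S [NP [Det every] [N dog]] [VP [VP [V reported] [NP [Det this] [N park]]] [PP [P from] [NP [Det every] [N dog]]]]]]]]
The difference turns on whether NP → NP PP is used at the relevant span, versus an alternative expansion of NP.

3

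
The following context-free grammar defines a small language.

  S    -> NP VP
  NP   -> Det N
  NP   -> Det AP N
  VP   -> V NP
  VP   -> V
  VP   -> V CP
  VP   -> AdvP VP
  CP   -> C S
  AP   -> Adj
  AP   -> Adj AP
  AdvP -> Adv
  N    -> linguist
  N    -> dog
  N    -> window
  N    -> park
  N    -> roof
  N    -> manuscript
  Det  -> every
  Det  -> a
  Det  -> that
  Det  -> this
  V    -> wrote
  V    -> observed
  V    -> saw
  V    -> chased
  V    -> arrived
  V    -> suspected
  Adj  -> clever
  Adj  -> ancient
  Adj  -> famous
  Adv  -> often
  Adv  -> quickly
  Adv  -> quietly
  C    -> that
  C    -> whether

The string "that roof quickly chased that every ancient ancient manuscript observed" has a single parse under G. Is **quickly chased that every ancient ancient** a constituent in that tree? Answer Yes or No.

[S [NP [Det that] [N roof]] [VP [AdvP [Adv quickly]] [VP [V chased] [CP [C that] [S [NP [Det every] [AP [Adj ancient] [AP [Adj ancient]]] [N manuscript]] [VP [V observed]]]]]]]
The smallest constituent containing 'quickly chased that every ancient ancient' is the VP spanning 'quickly chased that every ancient ancient manuscript observed'; no single node in the tree dominates exactly the given words.

No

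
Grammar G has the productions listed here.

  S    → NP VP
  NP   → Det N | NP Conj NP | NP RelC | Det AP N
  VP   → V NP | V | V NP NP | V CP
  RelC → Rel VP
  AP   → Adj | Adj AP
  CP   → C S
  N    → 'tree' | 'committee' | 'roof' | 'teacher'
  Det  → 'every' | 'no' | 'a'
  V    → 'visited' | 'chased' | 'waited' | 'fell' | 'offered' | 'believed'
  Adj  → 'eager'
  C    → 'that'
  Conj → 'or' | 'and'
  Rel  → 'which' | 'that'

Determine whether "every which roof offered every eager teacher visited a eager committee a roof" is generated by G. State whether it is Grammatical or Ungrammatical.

A Det word can never sit immediately before a Rel word in any string this grammar generates, so the substring 'every which' rules out a derivation.

Ungrammatical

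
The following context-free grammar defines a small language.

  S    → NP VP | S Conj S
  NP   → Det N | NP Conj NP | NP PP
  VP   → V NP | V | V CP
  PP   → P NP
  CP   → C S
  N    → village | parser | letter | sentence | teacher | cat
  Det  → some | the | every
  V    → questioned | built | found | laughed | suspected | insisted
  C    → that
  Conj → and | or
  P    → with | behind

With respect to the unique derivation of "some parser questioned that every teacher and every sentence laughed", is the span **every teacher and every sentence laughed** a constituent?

[S [NP [Det some] [N parser]] [VP [V questioned] [CP [C that] [S [NP [NP [Det every] [N teacher]] [Conj and] [NP [Det every] [N sentence]]] [VP [V laughed]]]]]]
The words 'every teacher and every sentence laughed' are exhaustively dominated by a single S node (built by S → NP VP), so they form a constituent.

Yes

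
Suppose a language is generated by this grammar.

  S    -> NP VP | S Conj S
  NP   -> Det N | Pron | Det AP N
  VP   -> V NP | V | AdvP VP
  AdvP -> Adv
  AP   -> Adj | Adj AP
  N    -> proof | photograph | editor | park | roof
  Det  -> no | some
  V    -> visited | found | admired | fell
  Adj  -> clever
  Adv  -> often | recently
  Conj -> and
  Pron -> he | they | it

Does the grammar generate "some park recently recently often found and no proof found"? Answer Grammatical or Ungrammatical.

[S [S [NP [Det some] [N park]] [VP [AdvP [Adv recently]] [VP [AdvP [Adv recently]] [VP [AdvP [Adv often]] [VP [V found]]]]]] [Conj and] [S [NP [Det no] [N proof]] [VP [V found]]]]
The bracketing above is licensed at every node by one of the given productions, with S at the root.

Grammatical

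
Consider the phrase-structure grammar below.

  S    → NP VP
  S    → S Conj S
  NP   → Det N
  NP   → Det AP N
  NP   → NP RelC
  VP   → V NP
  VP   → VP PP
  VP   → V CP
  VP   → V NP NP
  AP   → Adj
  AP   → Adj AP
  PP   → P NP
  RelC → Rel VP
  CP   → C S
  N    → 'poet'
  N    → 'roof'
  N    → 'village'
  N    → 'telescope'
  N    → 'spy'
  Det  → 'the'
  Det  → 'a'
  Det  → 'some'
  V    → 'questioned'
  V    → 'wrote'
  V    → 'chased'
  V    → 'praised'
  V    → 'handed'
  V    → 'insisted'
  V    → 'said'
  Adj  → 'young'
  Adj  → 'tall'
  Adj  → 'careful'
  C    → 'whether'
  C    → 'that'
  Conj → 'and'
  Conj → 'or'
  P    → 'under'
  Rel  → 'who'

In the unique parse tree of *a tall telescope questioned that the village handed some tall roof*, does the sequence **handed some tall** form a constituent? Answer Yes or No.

[S [NP [Det a] [AP [Adj tall]] [N telescope]] [VP [V questioned] [CP [C that] [S [NP [Det the] [N village]] [VP [V handed] [NP [Det some] [AP [Adj tall]] [N roof]]]]]]]
The smallest constituent containing 'handed some tall' is the VP spanning 'handed some tall roof'; no single node in the tree dominates exactly the given words.

No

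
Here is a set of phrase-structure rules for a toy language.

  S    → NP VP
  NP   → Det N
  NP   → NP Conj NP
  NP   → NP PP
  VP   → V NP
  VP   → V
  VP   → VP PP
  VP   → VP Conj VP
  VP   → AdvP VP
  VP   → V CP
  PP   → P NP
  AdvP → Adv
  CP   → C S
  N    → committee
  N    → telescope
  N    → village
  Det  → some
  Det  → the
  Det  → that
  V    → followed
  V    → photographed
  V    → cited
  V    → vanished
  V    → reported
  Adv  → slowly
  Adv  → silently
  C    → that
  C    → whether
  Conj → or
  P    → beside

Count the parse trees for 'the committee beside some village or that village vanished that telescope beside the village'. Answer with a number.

Two of the 4 distinct bracketings:
[S [NP [NP [NP [Det the] [N committee]] [PP [P beside] [NP [Det some] [N village]]]] [Conj or] [NP [Det that] [N village]]] [VP [V vanished] [NP [NP [Det that] [N telescope]] [PP [P beside] [NP [Det the] [N village]]]]]]
[S [NP [NP [NP [Det the] [N committee]] [PP [P beside] [NP [Det some] [N village]]]] [Conj or] [NP [Det that] [N village]]] [VP [VP [V vanished] [NP [Det that] [N telescope]]] [PP [P beside] [NP [Det the] [N village]]]]]
The difference turns on whether VP → VP PP is used at the relevant span, versus an alternative expansion of VP.

4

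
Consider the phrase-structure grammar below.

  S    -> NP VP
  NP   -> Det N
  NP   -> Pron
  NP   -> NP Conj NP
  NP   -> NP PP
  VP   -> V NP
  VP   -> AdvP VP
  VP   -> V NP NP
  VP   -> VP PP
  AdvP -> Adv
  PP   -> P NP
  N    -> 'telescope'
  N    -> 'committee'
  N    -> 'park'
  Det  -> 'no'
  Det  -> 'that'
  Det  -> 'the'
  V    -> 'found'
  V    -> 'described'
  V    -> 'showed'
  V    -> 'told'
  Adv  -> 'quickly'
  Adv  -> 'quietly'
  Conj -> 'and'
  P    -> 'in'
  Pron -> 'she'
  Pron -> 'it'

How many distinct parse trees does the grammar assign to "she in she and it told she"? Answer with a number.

The two bracketings:
[S [NP [NP [NP [Pron she]] [PP [P in] [NP [Pron she]]]] [Conj and] [NP [Pron it]]] [VP [V told] [NP [Pron she]]]]
[S [NP [NP [Pron she]] [PP [P in] [NP [NP [Pron she]] [Conj and] [NP [Pron it]]]]] [VP [V told] [NP [Pron she]]]]
The trees differ in how a recursive rule is bracketed over the same span.

2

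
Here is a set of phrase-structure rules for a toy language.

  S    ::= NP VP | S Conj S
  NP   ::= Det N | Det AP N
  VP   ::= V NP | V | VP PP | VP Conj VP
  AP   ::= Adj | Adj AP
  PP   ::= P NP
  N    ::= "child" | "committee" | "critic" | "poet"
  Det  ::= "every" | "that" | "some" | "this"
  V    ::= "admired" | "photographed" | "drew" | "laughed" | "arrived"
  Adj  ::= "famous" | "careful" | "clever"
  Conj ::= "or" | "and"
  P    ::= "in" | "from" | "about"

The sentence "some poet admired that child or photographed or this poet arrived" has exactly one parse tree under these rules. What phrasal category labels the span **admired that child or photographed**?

VP

S
  S
    NP
      Det: some
      N: poet
    VP
      VP
        V: admired
        NP
          Det: that
          N: child
      Conj: or
      VP
        V: photographed
  Conj: or
  S
    NP
      Det: this
      N: poet
    VP
      V: arrived
The span 'admired that child or photographed' is the VP node built by VP → VP Conj VP.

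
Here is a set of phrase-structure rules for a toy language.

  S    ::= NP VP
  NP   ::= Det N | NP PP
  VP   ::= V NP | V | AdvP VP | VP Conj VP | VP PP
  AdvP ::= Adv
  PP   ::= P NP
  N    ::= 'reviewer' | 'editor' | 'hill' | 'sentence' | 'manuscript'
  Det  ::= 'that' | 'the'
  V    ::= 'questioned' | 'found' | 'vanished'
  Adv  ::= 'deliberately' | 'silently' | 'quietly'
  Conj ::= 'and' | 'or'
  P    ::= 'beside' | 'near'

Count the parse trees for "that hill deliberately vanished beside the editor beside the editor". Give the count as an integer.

Two of the 5 distinct bracketings:
[S [NP [Det that] [N hill]] [VP [AdvP [Adv deliberately]] [VP [VP [V vanished]] [PP [P beside] [NP [NP [Det the] [N editor]] [PP [P beside] [NP [Det the] [N editor]]]]]]]]
[S [NP [Det that] [N hill]] [VP [AdvP [Adv deliberately]] [VP [VP [VP [V vanished]] [PP [P beside] [NP [Det the] [N editor]]]] [PP [P beside] [NP [Det the] [N editor]]]]]]
The difference turns on whether NP → NP PP is used at the relevant span, versus an alternative expansion of NP.

5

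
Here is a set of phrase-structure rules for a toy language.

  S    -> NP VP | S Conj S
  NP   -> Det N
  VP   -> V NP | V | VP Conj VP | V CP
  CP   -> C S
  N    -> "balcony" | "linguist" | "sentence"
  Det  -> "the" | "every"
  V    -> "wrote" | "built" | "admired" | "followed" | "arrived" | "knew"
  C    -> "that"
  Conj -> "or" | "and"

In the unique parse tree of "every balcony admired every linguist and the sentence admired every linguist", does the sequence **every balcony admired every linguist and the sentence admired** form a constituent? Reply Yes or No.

No

[S [S [NP [Det every] [N balcony]] [VP [V admired] [NP [Det every] [N linguist]]]] [Conj and] [S [NP [Det the] [N sentence]] [VP [V admired] [NP [Det every] [N linguist]]]]]
The smallest constituent containing 'every balcony admired every linguist and the sentence admired' is the S spanning 'every balcony admired every linguist and the sentence admired every linguist'; no single node in the tree dominates exactly the given words.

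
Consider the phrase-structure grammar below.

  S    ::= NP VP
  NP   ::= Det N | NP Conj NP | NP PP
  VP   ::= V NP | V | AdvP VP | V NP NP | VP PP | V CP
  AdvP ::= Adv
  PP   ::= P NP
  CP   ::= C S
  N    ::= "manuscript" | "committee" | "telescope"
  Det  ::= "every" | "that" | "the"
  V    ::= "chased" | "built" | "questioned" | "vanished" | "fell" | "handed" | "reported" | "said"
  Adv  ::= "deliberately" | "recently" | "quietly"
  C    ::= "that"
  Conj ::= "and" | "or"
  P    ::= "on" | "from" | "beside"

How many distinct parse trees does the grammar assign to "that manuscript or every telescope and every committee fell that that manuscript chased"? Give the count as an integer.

2

The two bracketings:
[S [NP [NP [Det that] [N manuscript]] [Conj or] [NP [NP [Det every] [N telescope]] [Conj and] [NP [Det every] [N committee]]]] [VP [V fell] [CP [C that] [S [NP [Det that] [N manuscript]] [VP [V chased]]]]]]
[S [NP [NP [NP [Det that] [N manuscript]] [Conj or] [NP [Det every] [N telescope]]] [Conj and] [NP [Det every] [N committee]]] [VP [V fell] [CP [C that] [S [NP [Det that] [N manuscript]] [VP [V chased]]]]]]
The trees differ in how a recursive rule is bracketed over the same span.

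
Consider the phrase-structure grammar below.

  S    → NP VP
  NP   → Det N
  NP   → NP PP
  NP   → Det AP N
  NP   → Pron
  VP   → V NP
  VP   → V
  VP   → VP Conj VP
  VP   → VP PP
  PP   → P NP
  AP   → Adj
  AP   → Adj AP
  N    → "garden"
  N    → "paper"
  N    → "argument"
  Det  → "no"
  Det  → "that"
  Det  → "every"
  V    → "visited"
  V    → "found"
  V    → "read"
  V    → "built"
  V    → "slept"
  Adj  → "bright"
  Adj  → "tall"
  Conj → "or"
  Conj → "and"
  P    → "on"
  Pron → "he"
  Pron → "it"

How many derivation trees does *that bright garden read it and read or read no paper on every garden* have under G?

7

Two of the 7 distinct bracketings:
[S [NP [Det that] [AP [Adj bright]] [N garden]] [VP [VP [V read] [NP [Pron it]]] [Conj and] [VP [VP [V read]] [Conj or] [VP [V read] [NP [NP [Det no] [N paper]] [PP [P on] [NP [Det every] [N garden]]]]]]]]
[S [NP [Det that] [AP [Adj bright]] [N garden]] [VP [VP [V read] [NP [Pron it]]] [Conj and] [VP [VP [V read]] [Conj or] [VP [VP [V read] [NP [Det no] [N paper]]] [PP [P on] [NP [Det every] [N garden]]]]]]]
The difference turns on whether NP → NP PP is used at the relevant span, versus an alternative expansion of NP.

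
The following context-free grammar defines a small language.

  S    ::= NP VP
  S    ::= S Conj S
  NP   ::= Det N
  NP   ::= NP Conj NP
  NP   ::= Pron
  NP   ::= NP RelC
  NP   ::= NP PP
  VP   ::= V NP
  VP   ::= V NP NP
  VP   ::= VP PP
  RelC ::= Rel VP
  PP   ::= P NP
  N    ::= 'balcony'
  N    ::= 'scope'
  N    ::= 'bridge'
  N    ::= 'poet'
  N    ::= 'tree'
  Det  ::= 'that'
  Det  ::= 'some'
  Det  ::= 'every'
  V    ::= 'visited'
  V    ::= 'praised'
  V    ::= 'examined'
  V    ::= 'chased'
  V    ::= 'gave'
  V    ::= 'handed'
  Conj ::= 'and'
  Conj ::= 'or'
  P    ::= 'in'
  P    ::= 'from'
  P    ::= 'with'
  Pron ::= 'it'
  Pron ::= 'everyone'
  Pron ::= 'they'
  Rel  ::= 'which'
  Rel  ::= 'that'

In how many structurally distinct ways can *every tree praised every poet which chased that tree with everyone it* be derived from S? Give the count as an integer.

Two of the 4 distinct bracketings:
[S [NP [Det every] [N tree]] [VP [V praised] [NP [NP [Det every] [N poet]] [RelC [Rel which] [VP [V chased] [NP [NP [Det that] [N tree]] [PP [P with] [NP [Pron everyone]]]] [NP [Pron it]]]]]]]
[S [NP [Det every] [N tree]] [VP [V praised] [NP [NP [Det every] [N poet]] [RelC [Rel which] [VP [V chased] [NP [NP [Det that] [N tree]] [PP [P with] [NP [Pron everyone]]]]]]] [NP [Pron it]]]]
The trees differ in how a recursive rule is bracketed over the same span.

4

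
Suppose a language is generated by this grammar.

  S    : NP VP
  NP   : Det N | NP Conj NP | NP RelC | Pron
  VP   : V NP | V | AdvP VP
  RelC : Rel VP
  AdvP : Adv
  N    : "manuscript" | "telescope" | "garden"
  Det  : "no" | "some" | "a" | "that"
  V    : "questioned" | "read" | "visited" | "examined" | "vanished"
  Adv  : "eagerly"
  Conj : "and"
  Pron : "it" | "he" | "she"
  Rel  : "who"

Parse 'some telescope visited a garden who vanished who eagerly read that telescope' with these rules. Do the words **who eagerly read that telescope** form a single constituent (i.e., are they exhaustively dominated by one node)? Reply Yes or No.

Yes

[S [NP [Det some] [N telescope]] [VP [V visited] [NP [NP [NP [Det a] [N garden]] [RelC [Rel who] [VP [V vanished]]]] [RelC [Rel who] [VP [AdvP [Adv eagerly]] [VP [V read] [NP [Det that] [N telescope]]]]]]]]
The words 'who eagerly read that telescope' are exhaustively dominated by a single RelC node (built by RelC → Rel VP), so they form a constituent.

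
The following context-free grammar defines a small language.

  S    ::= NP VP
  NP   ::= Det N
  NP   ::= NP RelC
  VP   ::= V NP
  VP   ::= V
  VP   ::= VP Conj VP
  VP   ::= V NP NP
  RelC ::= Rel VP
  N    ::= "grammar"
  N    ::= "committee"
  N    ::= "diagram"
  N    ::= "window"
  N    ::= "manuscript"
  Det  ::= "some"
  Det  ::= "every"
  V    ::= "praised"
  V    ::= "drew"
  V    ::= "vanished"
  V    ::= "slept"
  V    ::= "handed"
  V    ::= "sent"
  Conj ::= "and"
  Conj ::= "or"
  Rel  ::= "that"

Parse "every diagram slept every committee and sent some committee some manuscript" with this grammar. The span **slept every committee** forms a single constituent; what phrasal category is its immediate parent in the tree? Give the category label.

VP

[S [NP [Det every] [N diagram]] [VP [VP [V slept] [NP [Det every] [N committee]]] [Conj and] [VP [V sent] [NP [Det some] [N committee]] [NP [Det some] [N manuscript]]]]]
The span 'slept every committee' is the VP node built by VP → V NP.
Its mother is the VP built by VP → VP Conj VP.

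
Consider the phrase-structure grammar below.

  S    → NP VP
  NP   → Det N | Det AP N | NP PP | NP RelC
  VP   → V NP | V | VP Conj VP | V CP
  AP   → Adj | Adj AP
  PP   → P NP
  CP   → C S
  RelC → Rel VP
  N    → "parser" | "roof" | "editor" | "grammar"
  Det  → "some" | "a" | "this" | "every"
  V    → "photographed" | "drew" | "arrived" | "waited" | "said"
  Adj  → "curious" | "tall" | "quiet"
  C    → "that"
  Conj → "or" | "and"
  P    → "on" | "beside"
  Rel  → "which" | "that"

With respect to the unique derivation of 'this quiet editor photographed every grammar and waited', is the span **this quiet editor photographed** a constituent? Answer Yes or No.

[S [NP [Det this] [AP [Adj quiet]] [N editor]] [VP [VP [V photographed] [NP [Det every] [N grammar]]] [Conj and] [VP [V waited]]]]
The smallest constituent containing 'this quiet editor photographed' is the S spanning 'this quiet editor photographed every grammar and waited'; no single node in the tree dominates exactly the given words.

No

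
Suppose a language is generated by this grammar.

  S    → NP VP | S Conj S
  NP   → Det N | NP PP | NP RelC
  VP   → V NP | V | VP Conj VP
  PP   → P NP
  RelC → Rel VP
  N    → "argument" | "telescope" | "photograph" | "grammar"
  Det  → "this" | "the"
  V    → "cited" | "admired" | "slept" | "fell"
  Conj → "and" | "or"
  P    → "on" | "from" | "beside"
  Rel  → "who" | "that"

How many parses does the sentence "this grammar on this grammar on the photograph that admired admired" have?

5

Two of the 5 distinct bracketings:
[S [NP [NP [Det this] [N grammar]] [PP [P on] [NP [NP [Det this] [N grammar]] [PP [P on] [NP [NP [Det the] [N photograph]] [RelC [Rel that] [VP [V admired]]]]]]]] [VP [V admired]]]
[S [NP [NP [Det this] [N grammar]] [PP [P on] [NP [NP [NP [Det this] [N grammar]] [PP [P on] [NP [Det the] [N photograph]]]] [RelC [Rel that] [VP [V admired]]]]]] [VP [V admired]]]
The trees differ in how a recursive rule is bracketed over the same span.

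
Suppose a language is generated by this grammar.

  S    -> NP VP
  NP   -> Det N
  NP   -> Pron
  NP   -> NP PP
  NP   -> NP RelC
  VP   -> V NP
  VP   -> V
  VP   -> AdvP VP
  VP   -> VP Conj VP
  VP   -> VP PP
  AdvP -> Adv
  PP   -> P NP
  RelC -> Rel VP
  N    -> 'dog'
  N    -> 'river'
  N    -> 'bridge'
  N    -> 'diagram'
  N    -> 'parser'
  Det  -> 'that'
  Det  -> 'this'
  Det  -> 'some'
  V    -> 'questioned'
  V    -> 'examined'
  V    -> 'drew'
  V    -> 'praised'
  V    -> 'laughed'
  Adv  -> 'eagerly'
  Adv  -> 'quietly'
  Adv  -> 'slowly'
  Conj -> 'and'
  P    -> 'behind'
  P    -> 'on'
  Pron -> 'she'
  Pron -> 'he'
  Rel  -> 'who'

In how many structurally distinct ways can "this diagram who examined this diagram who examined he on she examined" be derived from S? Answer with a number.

Two of the 8 distinct bracketings:
[S [NP [NP [NP [Det this] [N diagram]] [RelC [Rel who] [VP [V examined] [NP [NP [Det this] [N diagram]] [RelC [Rel who] [VP [V examined] [NP [Pron he]]]]]]]] [PP [P on] [NP [Pron she]]]] [VP [V examined]]]
[S [NP [NP [NP [NP [Det this] [N diagram]] [RelC [Rel who] [VP [V examined] [NP [Det this] [N diagram]]]]] [RelC [Rel who] [VP [V examined] [NP [Pron he]]]]] [PP [P on] [NP [Pron she]]]] [VP [V examined]]]
The trees differ in how a recursive rule is bracketed over the same span.

8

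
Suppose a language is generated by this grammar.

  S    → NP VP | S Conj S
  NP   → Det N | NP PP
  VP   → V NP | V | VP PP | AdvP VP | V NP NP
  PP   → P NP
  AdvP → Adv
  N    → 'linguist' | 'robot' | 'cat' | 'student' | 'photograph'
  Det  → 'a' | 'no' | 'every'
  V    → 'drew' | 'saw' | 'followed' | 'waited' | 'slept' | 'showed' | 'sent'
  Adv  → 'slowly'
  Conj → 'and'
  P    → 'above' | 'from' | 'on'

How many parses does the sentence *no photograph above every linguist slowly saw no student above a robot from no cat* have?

9

Two of the 9 distinct bracketings:
[S [NP [NP [Det no] [N photograph]] [PP [P above] [NP [Det every] [N linguist]]]] [VP [VP [AdvP [Adv slowly]] [VP [V saw] [NP [Det no] [N student]]]] [PP [P above] [NP [NP [Det a] [N robot]] [PP [P from] [NP [Det no] [N cat]]]]]]]
[S [NP [NP [Det no] [N photograph]] [PP [P above] [NP [Det every] [N linguist]]]] [VP [VP [VP [AdvP [Adv slowly]] [VP [V saw] [NP [Det no] [N student]]]] [PP [P above] [NP [Det a] [N robot]]]] [PP [P from] [NP [Det no] [N cat]]]]]
The trees differ in how a recursive rule is bracketed over the same span.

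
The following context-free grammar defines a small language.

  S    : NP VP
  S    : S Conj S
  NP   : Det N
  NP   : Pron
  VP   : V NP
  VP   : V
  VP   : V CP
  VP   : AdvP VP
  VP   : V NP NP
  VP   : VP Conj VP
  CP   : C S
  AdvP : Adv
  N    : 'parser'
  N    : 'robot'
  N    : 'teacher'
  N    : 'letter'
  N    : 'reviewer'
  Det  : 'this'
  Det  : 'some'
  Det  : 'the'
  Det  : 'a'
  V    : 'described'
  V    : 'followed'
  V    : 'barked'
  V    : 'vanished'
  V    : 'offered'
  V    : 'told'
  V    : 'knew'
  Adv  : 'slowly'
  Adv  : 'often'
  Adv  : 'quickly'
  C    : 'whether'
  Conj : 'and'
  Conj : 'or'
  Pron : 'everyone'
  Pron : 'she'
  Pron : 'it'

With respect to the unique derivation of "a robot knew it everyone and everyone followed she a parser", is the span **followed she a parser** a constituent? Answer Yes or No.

Yes

[S [S [NP [Det a] [N robot]] [VP [V knew] [NP [Pron it]] [NP [Pron everyone]]]] [Conj and] [S [NP [Pron everyone]] [VP [V followed] [NP [Pron she]] [NP [Det a] [N parser]]]]]
The words 'followed she a parser' are exhaustively dominated by a single VP node (built by VP → V NP NP), so they form a constituent.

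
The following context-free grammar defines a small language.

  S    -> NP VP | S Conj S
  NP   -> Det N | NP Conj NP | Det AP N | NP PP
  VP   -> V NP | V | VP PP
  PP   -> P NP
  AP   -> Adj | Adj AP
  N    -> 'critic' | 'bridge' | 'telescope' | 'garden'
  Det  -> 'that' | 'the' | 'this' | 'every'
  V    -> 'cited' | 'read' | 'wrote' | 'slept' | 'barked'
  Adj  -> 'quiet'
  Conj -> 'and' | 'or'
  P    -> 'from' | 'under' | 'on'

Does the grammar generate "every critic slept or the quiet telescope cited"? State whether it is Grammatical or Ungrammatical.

[S [S [NP [Det every] [N critic]] [VP [V slept]]] [Conj or] [S [NP [Det the] [AP [Adj quiet]] [N telescope]] [VP [V cited]]]]
The bracketing above is licensed at every node by one of the given productions, with S at the root.

Grammatical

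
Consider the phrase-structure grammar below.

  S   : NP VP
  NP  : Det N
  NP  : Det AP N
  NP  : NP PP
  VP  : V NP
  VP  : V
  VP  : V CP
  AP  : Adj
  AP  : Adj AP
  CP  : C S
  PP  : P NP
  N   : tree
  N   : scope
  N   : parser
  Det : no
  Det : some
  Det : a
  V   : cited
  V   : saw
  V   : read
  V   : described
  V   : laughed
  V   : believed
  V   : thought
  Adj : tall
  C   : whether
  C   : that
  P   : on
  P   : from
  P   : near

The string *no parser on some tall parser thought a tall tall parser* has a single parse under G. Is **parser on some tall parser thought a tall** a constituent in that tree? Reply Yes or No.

[S [NP [NP [Det no] [N parser]] [PP [P on] [NP [Det some] [AP [Adj tall]] [N parser]]]] [VP [V thought] [NP [Det a] [AP [Adj tall] [AP [Adj tall]]] [N parser]]]]
The smallest constituent containing 'parser on some tall parser thought a tall' is the S spanning 'no parser on some tall parser thought a tall tall parser'; no single node in the tree dominates exactly the given words.

No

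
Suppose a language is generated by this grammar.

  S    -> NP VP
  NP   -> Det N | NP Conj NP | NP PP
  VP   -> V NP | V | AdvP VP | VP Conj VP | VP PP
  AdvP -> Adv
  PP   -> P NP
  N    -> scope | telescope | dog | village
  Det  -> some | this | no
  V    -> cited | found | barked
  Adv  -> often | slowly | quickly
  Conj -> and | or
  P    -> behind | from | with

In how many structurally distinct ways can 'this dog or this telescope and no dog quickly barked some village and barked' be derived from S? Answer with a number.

Two of the 4 distinct bracketings:
[S [NP [NP [Det this] [N dog]] [Conj or] [NP [NP [Det this] [N telescope]] [Conj and] [NP [Det no] [N dog]]]] [VP [AdvP [Adv quickly]] [VP [VP [V barked] [NP [Det some] [N village]]] [Conj and] [VP [V barked]]]]]
[S [NP [NP [Det this] [N dog]] [Conj or] [NP [NP [Det this] [N telescope]] [Conj and] [NP [Det no] [N dog]]]] [VP [VP [AdvP [Adv quickly]] [VP [V barked] [NP [Det some] [N village]]]] [Conj and] [VP [V barked]]]]
The trees differ in how a recursive rule is bracketed over the same span.

4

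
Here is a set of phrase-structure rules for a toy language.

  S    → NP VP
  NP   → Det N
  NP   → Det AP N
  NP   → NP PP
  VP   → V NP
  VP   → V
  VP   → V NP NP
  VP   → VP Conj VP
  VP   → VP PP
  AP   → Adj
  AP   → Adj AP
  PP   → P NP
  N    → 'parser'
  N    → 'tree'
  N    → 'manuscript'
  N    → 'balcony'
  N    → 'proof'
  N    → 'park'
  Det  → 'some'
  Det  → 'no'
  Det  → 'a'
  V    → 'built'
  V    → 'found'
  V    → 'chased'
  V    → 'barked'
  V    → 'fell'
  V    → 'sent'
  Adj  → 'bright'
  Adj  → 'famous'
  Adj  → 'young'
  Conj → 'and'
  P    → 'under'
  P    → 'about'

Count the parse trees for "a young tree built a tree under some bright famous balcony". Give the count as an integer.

2

The two bracketings:
[S [NP [Det a] [AP [Adj young]] [N tree]] [VP [V built] [NP [NP [Det a] [N tree]] [PP [P under] [NP [Det some] [AP [Adj bright] [AP [Adj famous]]] [N balcony]]]]]]
[S [NP [Det a] [AP [Adj young]] [N tree]] [VP [VP [V built] [NP [Det a] [N tree]]] [PP [P under] [NP [Det some] [AP [Adj bright] [AP [Adj famous]]] [N balcony]]]]]
The difference turns on whether NP → NP PP is used at the relevant span, versus an alternative expansion of NP.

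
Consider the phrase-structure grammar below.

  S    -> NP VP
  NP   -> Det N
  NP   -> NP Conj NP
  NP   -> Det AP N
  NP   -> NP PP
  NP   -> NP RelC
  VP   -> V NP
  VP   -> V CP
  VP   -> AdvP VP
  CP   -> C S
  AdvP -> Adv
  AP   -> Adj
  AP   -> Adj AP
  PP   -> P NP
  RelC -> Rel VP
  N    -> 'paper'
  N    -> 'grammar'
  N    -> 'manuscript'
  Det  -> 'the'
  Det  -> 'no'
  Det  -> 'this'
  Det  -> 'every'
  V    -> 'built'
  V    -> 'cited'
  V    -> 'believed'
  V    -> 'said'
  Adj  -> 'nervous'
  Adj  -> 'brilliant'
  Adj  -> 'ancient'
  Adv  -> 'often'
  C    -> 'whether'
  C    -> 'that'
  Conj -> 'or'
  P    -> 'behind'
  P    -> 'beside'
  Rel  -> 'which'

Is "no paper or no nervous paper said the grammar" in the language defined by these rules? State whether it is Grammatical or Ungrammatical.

Grammatical

S
  NP
    NP
      Det: no
      N: paper
    Conj: or
    NP
      Det: no
      AP
        Adj: nervous
      N: paper
  VP
    V: said
    NP
      Det: the
      N: grammar
Each bracket corresponds to one application of a listed rule, so the string is derivable from S.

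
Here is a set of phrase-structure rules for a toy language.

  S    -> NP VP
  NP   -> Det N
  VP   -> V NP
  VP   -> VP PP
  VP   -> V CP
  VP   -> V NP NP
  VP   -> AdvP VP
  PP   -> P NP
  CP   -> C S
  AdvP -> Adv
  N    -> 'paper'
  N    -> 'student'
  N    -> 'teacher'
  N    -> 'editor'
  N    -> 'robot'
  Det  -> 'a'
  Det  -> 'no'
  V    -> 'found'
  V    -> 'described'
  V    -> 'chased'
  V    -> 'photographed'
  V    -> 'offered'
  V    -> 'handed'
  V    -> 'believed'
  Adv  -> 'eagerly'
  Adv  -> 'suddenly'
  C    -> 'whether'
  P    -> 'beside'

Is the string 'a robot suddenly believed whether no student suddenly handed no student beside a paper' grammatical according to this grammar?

S
  NP
    Det: a
    N: robot
  VP
    VP
      AdvP
        Adv: suddenly
      VP
        V: believed
        CP
          C: whether
          S
            NP
              Det: no
              N: student
            VP
              AdvP
                Adv: suddenly
              VP
                V: handed
                NP
                  Det: no
                  N: student
    PP
      P: beside
      NP
        Det: a
        N: paper
Every word is introduced by a lexical rule and the phrasal rules combine the resulting categories into a single S.

Grammatical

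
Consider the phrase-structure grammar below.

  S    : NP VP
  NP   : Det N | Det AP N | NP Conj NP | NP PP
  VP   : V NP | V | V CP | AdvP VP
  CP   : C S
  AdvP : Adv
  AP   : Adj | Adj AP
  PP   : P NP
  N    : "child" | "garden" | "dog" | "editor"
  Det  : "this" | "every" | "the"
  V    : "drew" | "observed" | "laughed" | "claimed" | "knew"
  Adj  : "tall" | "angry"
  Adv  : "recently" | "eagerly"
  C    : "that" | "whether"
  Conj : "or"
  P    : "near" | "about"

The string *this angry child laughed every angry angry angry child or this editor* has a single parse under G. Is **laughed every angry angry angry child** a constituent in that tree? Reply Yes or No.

No

[S [NP [Det this] [AP [Adj angry]] [N child]] [VP [V laughed] [NP [NP [Det every] [AP [Adj angry] [AP [Adj angry] [AP [Adj angry]]]] [N child]] [Conj or] [NP [Det this] [N editor]]]]]
The smallest constituent containing 'laughed every angry angry angry child' is the VP spanning 'laughed every angry angry angry child or this editor'; no single node in the tree dominates exactly the given words.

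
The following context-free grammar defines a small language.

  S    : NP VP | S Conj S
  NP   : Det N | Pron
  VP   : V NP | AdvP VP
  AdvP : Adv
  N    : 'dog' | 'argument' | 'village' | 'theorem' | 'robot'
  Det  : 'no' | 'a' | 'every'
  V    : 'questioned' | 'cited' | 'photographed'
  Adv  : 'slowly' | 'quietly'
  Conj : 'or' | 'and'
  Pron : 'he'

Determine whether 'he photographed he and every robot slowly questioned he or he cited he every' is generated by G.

A Pron word can never sit immediately before a Det word in any string this grammar generates, so the substring 'he every' rules out a derivation.

Ungrammatical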